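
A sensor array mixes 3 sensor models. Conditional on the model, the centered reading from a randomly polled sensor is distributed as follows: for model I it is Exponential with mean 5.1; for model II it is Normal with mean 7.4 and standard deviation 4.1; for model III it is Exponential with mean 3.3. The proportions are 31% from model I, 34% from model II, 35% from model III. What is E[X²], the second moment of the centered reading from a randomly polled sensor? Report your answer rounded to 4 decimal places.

48.0830

For each component E[X²] = Var + (mean)², giving I: 52.02; II: 71.57; III: 21.78.
Overall E[X²] = 0.31·52.02 + 0.34·71.57 + 0.35·21.78 = 48.083.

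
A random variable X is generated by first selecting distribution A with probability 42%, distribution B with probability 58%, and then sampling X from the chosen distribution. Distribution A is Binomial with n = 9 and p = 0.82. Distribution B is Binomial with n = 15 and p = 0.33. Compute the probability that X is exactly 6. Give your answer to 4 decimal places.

Conditional on each component, P(X = 6): A: 0.148929; B: 0.175858.
By total probability, P(X = 6) = 0.42·0.148929 + 0.58·0.175858 = 0.164548.

0.1645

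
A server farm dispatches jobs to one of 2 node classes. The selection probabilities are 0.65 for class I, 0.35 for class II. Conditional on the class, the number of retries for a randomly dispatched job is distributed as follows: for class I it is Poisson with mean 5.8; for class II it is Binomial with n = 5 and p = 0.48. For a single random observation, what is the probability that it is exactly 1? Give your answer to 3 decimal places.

Conditional on each class, P(X = 1): I: 0.0175598; II: 0.175479.
By total probability, P(X = 1) = 0.65·0.0175598 + 0.35·0.175479 = 0.0728315.

0.073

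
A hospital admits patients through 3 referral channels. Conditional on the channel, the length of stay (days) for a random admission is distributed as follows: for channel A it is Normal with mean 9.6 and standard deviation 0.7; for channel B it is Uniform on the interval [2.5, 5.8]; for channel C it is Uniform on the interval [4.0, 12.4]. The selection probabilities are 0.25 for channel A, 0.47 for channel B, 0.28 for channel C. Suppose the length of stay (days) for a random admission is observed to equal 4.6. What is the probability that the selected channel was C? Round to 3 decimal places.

Likelihoods f(4.6 | ·): A: 4.75194e-12; B: 0.30303; C: 0.119048.
Posterior ∝ prior × likelihood. Numerator for C: 0.28·0.119048 = 0.0333333.
Normalizing constant: 0.25·4.75194e-12 + 0.47·0.30303 + 0.28·0.119048 = 0.175758.
P(C | observation) = 0.0333333 / 0.175758 = 0.189655.

0.190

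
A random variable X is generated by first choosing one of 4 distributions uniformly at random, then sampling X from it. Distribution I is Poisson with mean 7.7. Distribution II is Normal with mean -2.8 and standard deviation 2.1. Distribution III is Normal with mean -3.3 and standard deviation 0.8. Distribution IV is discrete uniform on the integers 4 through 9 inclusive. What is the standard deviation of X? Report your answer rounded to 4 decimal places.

Per component, I: μ=7.7, E[X²]=66.99; II: μ=-2.8, E[X²]=12.25; III: μ=-3.3, E[X²]=11.53; IV: μ=6.5, E[X²]=45.1667.
E[X] = 0.25·7.7 + 0.25·-2.8 + 0.25·-3.3 + 0.25·6.5 = 2.025.
E[X²] = 0.25·66.99 + 0.25·12.25 + 0.25·11.53 + 0.25·45.1667 = 33.9842.
Var(X) = E[X²] − (E[X])² = 33.9842 − 4.10063 = 29.8835.
SD(X) = √29.8835 = 5.46658.

5.4666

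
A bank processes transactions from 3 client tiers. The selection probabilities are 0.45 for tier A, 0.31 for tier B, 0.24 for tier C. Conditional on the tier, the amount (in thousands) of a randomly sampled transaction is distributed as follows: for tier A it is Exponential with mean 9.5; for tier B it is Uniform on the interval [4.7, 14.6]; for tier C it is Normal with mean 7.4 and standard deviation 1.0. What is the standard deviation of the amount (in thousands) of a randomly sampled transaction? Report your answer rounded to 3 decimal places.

6.651

Per component, A: μ=9.5, E[X²]=180.5; B: μ=9.65, E[X²]=101.29; C: μ=7.4, E[X²]=55.76.
E[X] = 0.45·9.5 + 0.31·9.65 + 0.24·7.4 = 9.0425.
E[X²] = 0.45·180.5 + 0.31·101.29 + 0.24·55.76 = 126.007.
Var(X) = E[X²] − (E[X])² = 126.007 − 81.7668 = 44.2405.
SD(X) = √44.2405 = 6.65135.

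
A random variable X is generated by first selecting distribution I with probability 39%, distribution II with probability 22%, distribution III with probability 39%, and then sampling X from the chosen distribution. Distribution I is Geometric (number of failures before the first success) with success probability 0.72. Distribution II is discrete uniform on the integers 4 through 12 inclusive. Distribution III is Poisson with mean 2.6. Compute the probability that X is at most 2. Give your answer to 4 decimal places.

Conditional on each component, P(X ≤ 2): I: 0.978048; II: 0; III: 0.51843.
By total probability, P(X ≤ 2) = 0.39·0.978048 + 0.22·0 + 0.39·0.51843 = 0.583626.

0.5836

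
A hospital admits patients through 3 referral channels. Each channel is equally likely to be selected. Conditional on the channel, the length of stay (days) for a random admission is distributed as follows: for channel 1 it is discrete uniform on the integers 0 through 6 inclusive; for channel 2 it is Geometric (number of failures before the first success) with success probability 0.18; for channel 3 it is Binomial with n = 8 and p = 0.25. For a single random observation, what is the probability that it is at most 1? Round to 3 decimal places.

Conditional on each channel, P(X ≤ 1): 1: 0.285714; 2: 0.3276; 3: 0.367081.
By total probability, P(X ≤ 1) = 0.333333·0.285714 + 0.333333·0.3276 + 0.333333·0.367081 = 0.326798.

0.327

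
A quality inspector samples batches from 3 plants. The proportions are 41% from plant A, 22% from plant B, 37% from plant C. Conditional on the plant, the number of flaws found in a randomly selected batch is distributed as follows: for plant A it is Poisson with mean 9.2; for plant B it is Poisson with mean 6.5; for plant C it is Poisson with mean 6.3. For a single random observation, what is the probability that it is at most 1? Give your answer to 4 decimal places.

0.0079

Conditional on each plant, P(X ≤ 1): A: 0.0010306; B: 0.0112758; C: 0.013405.
By total probability, P(X ≤ 1) = 0.41·0.0010306 + 0.22·0.0112758 + 0.37·0.013405 = 0.00786308.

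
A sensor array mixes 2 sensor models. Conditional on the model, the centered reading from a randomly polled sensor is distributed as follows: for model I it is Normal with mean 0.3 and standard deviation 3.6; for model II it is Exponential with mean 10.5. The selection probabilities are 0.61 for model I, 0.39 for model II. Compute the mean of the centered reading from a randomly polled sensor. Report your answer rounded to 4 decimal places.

4.2780

Component means — I: 0.3; II: 10.5.
E[X] = 0.61·0.3 + 0.39·10.5 = 4.278.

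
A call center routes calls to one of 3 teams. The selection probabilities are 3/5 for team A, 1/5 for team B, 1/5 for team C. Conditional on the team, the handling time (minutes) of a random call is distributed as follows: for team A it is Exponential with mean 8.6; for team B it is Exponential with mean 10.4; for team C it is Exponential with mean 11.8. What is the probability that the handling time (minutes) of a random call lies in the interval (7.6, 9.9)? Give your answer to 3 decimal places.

Conditional on each team, P(7.6 < X < 9.9): A: 0.0969736; B: 0.0955404; C: 0.0930021.
By total probability, P(7.6 < X < 9.9) = 0.6·0.0969736 + 0.2·0.0955404 + 0.2·0.0930021 = 0.0958927.

0.096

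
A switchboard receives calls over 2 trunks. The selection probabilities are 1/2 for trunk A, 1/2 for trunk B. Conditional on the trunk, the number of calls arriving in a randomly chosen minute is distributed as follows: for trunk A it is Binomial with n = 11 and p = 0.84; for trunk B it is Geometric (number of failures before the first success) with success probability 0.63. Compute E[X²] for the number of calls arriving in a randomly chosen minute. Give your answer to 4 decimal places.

For each component E[X²] = Var + (mean)², giving A: 86.856; B: 1.27715.
Overall E[X²] = 0.5·86.856 + 0.5·1.27715 = 44.0666.

44.0666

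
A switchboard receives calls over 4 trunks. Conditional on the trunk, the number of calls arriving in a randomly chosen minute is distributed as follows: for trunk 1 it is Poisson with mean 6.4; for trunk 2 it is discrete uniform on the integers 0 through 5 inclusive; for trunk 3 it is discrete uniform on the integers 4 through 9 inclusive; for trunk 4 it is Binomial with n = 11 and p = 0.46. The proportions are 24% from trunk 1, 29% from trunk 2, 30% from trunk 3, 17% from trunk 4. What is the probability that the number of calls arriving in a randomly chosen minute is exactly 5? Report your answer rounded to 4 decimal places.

0.1741

Conditional on each trunk, P(X = 5): 1: 0.148674; 2: 0.166667; 3: 0.166667; 4: 0.235936.
By total probability, P(X = 5) = 0.24·0.148674 + 0.29·0.166667 + 0.3·0.166667 + 0.17·0.235936 = 0.174124.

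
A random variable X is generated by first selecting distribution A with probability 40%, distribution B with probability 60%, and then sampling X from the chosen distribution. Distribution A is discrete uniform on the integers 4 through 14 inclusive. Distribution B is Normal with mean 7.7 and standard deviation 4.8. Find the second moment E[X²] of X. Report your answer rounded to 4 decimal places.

85.7980

For each component E[X²] = Var + (mean)², giving A: 91; B: 82.33.
Overall E[X²] = 0.4·91 + 0.6·82.33 = 85.798.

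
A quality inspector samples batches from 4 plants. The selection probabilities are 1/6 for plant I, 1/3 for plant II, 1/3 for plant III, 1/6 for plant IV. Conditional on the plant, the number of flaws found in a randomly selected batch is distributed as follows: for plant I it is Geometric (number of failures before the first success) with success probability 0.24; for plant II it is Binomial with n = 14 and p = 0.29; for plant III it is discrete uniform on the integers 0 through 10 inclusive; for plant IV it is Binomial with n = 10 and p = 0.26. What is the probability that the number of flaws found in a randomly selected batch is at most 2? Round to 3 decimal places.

Conditional on each plant, P(X ≤ 2): I: 0.561024; II: 0.18116; III: 0.272727; IV: 0.49578.
By total probability, P(X ≤ 2) = 0.166667·0.561024 + 0.333333·0.18116 + 0.333333·0.272727 + 0.166667·0.49578 = 0.32743.

0.327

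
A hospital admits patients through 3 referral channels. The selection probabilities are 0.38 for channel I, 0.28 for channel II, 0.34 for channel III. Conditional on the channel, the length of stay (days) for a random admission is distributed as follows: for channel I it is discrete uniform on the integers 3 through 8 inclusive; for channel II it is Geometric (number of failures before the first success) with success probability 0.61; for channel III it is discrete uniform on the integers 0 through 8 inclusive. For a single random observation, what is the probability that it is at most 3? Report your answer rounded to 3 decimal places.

0.488

Conditional on each channel, P(X ≤ 3): I: 0.166667; II: 0.976866; III: 0.444444.
By total probability, P(X ≤ 3) = 0.38·0.166667 + 0.28·0.976866 + 0.34·0.444444 = 0.487967.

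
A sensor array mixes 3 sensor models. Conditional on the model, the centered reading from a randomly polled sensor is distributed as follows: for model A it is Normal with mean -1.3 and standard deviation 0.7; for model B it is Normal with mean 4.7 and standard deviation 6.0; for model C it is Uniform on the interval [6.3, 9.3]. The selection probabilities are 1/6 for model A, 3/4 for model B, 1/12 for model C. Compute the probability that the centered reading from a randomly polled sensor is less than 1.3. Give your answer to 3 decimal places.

Conditional on each model, P(X < 1.3): A: 0.999898; B: 0.28547; C: 0.
By total probability, P(X < 1.3) = 0.166667·0.999898 + 0.75·0.28547 + 0.0833333·0 = 0.380752.

0.381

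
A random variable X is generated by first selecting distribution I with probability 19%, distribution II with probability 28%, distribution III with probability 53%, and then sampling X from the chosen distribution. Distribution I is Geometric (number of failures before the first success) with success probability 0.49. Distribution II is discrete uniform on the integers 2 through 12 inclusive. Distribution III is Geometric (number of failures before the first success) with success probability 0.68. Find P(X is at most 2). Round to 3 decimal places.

0.703

Conditional on each component, P(X ≤ 2): I: 0.867349; II: 0.0909091; III: 0.967232.
By total probability, P(X ≤ 2) = 0.19·0.867349 + 0.28·0.0909091 + 0.53·0.967232 = 0.702884.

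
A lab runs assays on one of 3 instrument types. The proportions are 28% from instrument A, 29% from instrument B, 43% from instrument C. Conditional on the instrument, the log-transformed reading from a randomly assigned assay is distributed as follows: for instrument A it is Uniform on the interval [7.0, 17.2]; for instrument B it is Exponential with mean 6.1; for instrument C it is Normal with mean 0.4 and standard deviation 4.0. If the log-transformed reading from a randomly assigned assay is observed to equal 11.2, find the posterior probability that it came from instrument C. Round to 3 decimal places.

0.031

Likelihoods f(11.2 | ·): A: 0.0980392; B: 0.0261383; C: 0.00260523.
Posterior ∝ prior × likelihood. Numerator for C: 0.43·0.00260523 = 0.00112025.
Normalizing constant: 0.28·0.0980392 + 0.29·0.0261383 + 0.43·0.00260523 = 0.0361513.
P(C | observation) = 0.00112025 / 0.0361513 = 0.0309878.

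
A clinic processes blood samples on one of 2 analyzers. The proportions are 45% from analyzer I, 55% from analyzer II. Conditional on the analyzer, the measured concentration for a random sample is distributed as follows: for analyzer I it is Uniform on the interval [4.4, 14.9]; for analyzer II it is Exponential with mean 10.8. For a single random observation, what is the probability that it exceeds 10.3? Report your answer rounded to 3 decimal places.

0.409

Conditional on each analyzer, P(X > 10.3): I: 0.438095; II: 0.385311.
By total probability, P(X > 10.3) = 0.45·0.438095 + 0.55·0.385311 = 0.409064.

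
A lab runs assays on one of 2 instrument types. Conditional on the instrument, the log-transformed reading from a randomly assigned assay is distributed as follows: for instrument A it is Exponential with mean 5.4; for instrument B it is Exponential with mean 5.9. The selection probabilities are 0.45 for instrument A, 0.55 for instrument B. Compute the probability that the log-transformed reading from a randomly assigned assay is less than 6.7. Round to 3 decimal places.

Conditional on each instrument, P(X < 6.7): A: 0.71083; B: 0.678768.
By total probability, P(X < 6.7) = 0.45·0.71083 + 0.55·0.678768 = 0.693196.

0.693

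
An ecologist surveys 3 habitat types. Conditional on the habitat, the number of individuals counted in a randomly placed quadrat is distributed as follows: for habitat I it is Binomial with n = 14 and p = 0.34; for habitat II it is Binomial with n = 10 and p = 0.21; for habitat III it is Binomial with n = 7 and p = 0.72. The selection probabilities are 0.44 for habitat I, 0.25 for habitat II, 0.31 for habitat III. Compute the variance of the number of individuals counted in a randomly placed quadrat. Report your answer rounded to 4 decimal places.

3.6934

Per component, I: μ=4.76, E[X²]=25.7992; II: μ=2.1, E[X²]=6.069; III: μ=5.04, E[X²]=26.8128.
E[X] = 0.44·4.76 + 0.25·2.1 + 0.31·5.04 = 4.1818.
E[X²] = 0.44·25.7992 + 0.25·6.069 + 0.31·26.8128 = 21.1809.
Var(X) = E[X²] − (E[X])² = 21.1809 − 17.4875 = 3.69341.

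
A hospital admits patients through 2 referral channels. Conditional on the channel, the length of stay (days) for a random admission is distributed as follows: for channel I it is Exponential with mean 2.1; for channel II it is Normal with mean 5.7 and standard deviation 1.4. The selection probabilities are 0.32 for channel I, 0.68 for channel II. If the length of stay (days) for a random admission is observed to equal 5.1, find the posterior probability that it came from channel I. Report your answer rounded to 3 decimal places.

0.071

Likelihoods f(5.1 | ·): I: 0.0419822; II: 0.259955.
Posterior ∝ prior × likelihood. Numerator for I: 0.32·0.0419822 = 0.0134343.
Normalizing constant: 0.32·0.0419822 + 0.68·0.259955 = 0.190204.
P(I | observation) = 0.0134343 / 0.190204 = 0.0706312.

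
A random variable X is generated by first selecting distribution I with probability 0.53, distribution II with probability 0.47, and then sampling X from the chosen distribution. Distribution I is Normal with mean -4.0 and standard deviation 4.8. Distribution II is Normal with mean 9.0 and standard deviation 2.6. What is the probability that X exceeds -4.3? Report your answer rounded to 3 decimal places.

0.748

Conditional on each component, P(X > -4.3): I: 0.524918; II: 1.
By total probability, P(X > -4.3) = 0.53·0.524918 + 0.47·1 = 0.748206.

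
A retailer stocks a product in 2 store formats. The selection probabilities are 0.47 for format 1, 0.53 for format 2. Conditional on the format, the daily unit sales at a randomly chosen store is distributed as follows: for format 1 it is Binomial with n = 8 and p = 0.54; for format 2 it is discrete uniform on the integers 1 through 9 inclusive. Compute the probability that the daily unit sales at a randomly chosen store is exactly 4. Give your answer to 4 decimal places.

0.1841

Conditional on each format, P(X = 4): 1: 0.266504; 2: 0.111111.
By total probability, P(X = 4) = 0.47·0.266504 + 0.53·0.111111 = 0.184146.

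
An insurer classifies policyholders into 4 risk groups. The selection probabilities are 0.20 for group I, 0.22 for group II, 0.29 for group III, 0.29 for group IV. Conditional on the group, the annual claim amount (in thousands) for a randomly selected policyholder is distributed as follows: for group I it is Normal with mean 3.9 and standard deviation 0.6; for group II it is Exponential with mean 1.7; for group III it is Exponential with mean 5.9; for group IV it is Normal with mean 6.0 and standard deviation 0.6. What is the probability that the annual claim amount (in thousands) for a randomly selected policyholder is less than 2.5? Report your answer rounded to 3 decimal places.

Conditional on each group, P(X < 2.5): I: 0.00981533; II: 0.77021; III: 0.345399; IV: 2.71654e-09.
By total probability, P(X < 2.5) = 0.2·0.00981533 + 0.22·0.77021 + 0.29·0.345399 + 0.29·2.71654e-09 = 0.271575.

0.272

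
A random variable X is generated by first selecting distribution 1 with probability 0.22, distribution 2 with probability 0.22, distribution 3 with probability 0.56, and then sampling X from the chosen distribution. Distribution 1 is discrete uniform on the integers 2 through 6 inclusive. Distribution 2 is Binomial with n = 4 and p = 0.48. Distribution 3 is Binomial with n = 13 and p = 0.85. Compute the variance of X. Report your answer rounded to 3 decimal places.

Per component, 1: μ=4, E[X²]=18; 2: μ=1.92, E[X²]=4.6848; 3: μ=11.05, E[X²]=123.76.
E[X] = 0.22·4 + 0.22·1.92 + 0.56·11.05 = 7.4904.
E[X²] = 0.22·18 + 0.22·4.6848 + 0.56·123.76 = 74.2963.
Var(X) = E[X²] − (E[X])² = 74.2963 − 56.1061 = 18.1902.

18.190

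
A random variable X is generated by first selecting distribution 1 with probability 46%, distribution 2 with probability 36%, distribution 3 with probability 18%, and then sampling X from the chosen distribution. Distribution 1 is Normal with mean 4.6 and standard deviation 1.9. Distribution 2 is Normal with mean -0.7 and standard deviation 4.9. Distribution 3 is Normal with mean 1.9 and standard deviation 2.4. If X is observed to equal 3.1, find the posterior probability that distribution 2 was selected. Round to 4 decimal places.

0.1826

Likelihoods f(3.1 | ·): 1: 0.15375; 2: 0.0602724; 3: 0.146694.
Posterior ∝ prior × likelihood. Numerator for 2: 0.36·0.0602724 = 0.021698.
Normalizing constant: 0.46·0.15375 + 0.36·0.0602724 + 0.18·0.146694 = 0.118828.
P(2 | observation) = 0.021698 / 0.118828 = 0.1826.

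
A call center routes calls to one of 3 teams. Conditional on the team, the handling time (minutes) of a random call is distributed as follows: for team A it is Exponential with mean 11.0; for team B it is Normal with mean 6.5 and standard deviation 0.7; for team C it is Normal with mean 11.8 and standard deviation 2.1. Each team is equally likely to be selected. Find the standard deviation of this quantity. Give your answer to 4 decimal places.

Per component, A: μ=11, E[X²]=242; B: μ=6.5, E[X²]=42.74; C: μ=11.8, E[X²]=143.65.
E[X] = 0.333333·11 + 0.333333·6.5 + 0.333333·11.8 = 9.76667.
E[X²] = 0.333333·242 + 0.333333·42.74 + 0.333333·143.65 = 142.797.
Var(X) = E[X²] − (E[X])² = 142.797 − 95.3878 = 47.4089.
SD(X) = √47.4089 = 6.88541.

6.8854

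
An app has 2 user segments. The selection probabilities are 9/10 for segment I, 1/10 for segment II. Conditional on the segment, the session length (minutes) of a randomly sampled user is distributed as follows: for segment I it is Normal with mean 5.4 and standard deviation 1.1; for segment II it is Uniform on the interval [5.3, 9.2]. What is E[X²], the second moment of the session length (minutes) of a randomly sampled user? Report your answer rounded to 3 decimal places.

32.716

For each component E[X²] = Var + (mean)², giving I: 30.37; II: 53.83.
Overall E[X²] = 0.9·30.37 + 0.1·53.83 = 32.716.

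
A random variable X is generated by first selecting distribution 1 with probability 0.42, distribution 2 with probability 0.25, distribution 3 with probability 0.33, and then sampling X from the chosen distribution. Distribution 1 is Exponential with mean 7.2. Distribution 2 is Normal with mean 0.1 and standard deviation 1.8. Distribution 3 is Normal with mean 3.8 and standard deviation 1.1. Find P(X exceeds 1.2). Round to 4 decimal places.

0.7502

Conditional on each component, P(X > 1.2): 1: 0.846482; 2: 0.270563; 3: 0.990952.
By total probability, P(X > 1.2) = 0.42·0.846482 + 0.25·0.270563 + 0.33·0.990952 = 0.750177.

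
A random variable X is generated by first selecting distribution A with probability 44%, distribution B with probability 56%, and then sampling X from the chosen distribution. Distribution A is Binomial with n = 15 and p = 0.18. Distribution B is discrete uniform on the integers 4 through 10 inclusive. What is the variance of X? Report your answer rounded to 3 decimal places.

Per component, A: μ=2.7, E[X²]=9.504; B: μ=7, E[X²]=53.
E[X] = 0.44·2.7 + 0.56·7 = 5.108.
E[X²] = 0.44·9.504 + 0.56·53 = 33.8618.
Var(X) = E[X²] − (E[X])² = 33.8618 − 26.0917 = 7.7701.

7.770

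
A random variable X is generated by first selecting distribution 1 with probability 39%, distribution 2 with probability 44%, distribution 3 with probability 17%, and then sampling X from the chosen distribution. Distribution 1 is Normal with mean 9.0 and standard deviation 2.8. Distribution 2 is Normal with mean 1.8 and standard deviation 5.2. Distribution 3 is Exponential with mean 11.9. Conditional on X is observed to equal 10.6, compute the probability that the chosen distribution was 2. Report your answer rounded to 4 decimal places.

0.1319

Likelihoods f(10.6 | ·): 1: 0.121017; 2: 0.0183239; 3: 0.0344828.
Posterior ∝ prior × likelihood. Numerator for 2: 0.44·0.0183239 = 0.00806251.
Normalizing constant: 0.39·0.121017 + 0.44·0.0183239 + 0.17·0.0344828 = 0.0611213.
P(2 | observation) = 0.00806251 / 0.0611213 = 0.13191.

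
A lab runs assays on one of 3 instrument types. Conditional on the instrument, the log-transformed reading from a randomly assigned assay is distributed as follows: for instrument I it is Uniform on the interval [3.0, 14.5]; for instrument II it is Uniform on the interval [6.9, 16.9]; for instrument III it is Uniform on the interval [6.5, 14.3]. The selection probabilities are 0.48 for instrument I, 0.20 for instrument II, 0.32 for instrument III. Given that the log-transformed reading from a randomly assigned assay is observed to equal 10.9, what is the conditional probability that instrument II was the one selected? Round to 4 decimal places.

Likelihoods f(10.9 | ·): I: 0.0869565; II: 0.1; III: 0.128205.
Posterior ∝ prior × likelihood. Numerator for II: 0.2·0.1 = 0.02.
Normalizing constant: 0.48·0.0869565 + 0.2·0.1 + 0.32·0.128205 = 0.102765.
P(II | observation) = 0.02 / 0.102765 = 0.194619.

0.1946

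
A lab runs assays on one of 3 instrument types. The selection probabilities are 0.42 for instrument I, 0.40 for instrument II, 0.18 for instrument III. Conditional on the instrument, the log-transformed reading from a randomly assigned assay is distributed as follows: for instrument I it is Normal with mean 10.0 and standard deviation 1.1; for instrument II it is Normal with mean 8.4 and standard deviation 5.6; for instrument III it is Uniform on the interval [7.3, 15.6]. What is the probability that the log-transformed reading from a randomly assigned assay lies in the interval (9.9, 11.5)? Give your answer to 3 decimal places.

0.265

Conditional on each instrument, P(9.9 < X < 11.5): I: 0.449877; II: 0.104469; III: 0.192771.
By total probability, P(9.9 < X < 11.5) = 0.42·0.449877 + 0.4·0.104469 + 0.18·0.192771 = 0.265434.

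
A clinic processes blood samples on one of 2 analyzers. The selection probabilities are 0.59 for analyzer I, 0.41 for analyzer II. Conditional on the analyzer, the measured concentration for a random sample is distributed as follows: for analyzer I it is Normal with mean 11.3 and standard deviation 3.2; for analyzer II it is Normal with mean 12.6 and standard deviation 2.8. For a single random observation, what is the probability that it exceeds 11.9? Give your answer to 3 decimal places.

0.497

Conditional on each analyzer, P(X > 11.9): I: 0.425634; II: 0.598706.
By total probability, P(X > 11.9) = 0.59·0.425634 + 0.41·0.598706 = 0.496594.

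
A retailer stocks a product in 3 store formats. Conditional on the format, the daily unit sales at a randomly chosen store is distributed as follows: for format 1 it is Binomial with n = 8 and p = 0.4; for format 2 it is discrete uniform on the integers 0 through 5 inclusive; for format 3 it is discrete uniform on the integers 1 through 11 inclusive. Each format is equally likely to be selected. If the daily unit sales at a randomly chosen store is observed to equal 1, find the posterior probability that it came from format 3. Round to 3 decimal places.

Likelihoods P(X=1 | ·): 1: 0.0895795; 2: 0.166667; 3: 0.0909091.
Posterior ∝ prior × likelihood. Numerator for 3: 0.333333·0.0909091 = 0.030303.
Normalizing constant: 0.333333·0.0895795 + 0.333333·0.166667 + 0.333333·0.0909091 = 0.115718.
P(3 | observation) = 0.030303 / 0.115718 = 0.261869.

0.262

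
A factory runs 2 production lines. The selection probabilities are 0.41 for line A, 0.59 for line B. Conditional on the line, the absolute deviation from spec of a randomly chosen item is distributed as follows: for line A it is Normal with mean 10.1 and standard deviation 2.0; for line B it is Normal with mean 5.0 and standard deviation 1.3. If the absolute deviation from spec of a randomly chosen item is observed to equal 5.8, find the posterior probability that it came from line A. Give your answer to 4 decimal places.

0.0513

Likelihoods f(5.8 | ·): A: 0.019775; B: 0.253941.
Posterior ∝ prior × likelihood. Numerator for A: 0.41·0.019775 = 0.00810776.
Normalizing constant: 0.41·0.019775 + 0.59·0.253941 = 0.157933.
P(A | observation) = 0.00810776 / 0.157933 = 0.0513366.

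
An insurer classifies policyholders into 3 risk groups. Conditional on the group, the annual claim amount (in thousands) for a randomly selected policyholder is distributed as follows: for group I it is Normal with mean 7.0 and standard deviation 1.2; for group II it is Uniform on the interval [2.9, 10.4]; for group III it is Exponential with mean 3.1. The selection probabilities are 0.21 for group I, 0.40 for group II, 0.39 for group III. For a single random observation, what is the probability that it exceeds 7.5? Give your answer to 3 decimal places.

Conditional on each group, P(X > 7.5): I: 0.338461; II: 0.386667; III: 0.088979.
By total probability, P(X > 7.5) = 0.21·0.338461 + 0.4·0.386667 + 0.39·0.088979 = 0.260445.

0.260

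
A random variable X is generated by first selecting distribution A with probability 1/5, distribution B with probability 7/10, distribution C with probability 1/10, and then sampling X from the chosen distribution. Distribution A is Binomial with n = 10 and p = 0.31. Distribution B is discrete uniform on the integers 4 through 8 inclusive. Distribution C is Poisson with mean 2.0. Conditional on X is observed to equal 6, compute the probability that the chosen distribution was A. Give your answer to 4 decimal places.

Likelihoods P(X=6 | ·): A: 0.042246; B: 0.2; C: 0.0120298.
Posterior ∝ prior × likelihood. Numerator for A: 0.2·0.042246 = 0.0084492.
Normalizing constant: 0.2·0.042246 + 0.7·0.2 + 0.1·0.0120298 = 0.149652.
P(A | observation) = 0.0084492 / 0.149652 = 0.0564589.

0.0565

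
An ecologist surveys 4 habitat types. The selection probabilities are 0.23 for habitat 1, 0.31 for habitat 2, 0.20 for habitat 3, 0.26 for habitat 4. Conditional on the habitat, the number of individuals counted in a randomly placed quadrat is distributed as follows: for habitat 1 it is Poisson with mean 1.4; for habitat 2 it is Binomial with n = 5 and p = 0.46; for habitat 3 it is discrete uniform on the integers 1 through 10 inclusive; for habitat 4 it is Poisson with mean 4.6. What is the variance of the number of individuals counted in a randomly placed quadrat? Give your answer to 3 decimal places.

6.100

Per component, 1: μ=1.4, E[X²]=3.36; 2: μ=2.3, E[X²]=6.532; 3: μ=5.5, E[X²]=38.5; 4: μ=4.6, E[X²]=25.76.
E[X] = 0.23·1.4 + 0.31·2.3 + 0.2·5.5 + 0.26·4.6 = 3.331.
E[X²] = 0.23·3.36 + 0.31·6.532 + 0.2·38.5 + 0.26·25.76 = 17.1953.
Var(X) = E[X²] − (E[X])² = 17.1953 − 11.0956 = 6.09976.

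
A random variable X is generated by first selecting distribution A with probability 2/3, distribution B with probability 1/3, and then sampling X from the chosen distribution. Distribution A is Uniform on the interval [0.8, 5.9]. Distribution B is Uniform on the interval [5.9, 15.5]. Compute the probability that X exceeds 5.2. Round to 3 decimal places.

Conditional on each component, P(X > 5.2): A: 0.137255; B: 1.
By total probability, P(X > 5.2) = 0.666667·0.137255 + 0.333333·1 = 0.424837.

0.425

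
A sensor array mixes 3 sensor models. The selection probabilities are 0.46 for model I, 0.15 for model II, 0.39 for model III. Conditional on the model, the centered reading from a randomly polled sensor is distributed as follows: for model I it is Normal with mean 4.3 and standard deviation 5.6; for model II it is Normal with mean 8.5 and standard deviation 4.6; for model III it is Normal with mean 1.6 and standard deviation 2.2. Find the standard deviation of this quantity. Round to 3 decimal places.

Per component, I: μ=4.3, E[X²]=49.85; II: μ=8.5, E[X²]=93.41; III: μ=1.6, E[X²]=7.4.
E[X] = 0.46·4.3 + 0.15·8.5 + 0.39·1.6 = 3.877.
E[X²] = 0.46·49.85 + 0.15·93.41 + 0.39·7.4 = 39.8285.
Var(X) = E[X²] − (E[X])² = 39.8285 − 15.0311 = 24.7974.
SD(X) = √24.7974 = 4.9797.

4.980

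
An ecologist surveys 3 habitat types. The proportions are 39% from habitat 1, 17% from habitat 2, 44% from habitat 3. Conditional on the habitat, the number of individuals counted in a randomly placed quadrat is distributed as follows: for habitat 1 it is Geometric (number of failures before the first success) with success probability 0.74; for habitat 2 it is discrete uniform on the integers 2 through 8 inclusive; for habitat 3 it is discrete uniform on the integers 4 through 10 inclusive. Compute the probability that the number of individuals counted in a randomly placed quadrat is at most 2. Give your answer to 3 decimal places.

Conditional on each habitat, P(X ≤ 2): 1: 0.982424; 2: 0.142857; 3: 0.
By total probability, P(X ≤ 2) = 0.39·0.982424 + 0.17·0.142857 + 0.44·0 = 0.407431.

0.407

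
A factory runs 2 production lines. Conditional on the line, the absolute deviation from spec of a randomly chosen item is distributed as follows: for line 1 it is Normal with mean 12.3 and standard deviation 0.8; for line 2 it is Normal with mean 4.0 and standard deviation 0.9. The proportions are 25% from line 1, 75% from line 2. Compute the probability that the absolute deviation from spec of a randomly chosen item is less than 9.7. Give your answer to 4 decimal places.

0.7501

Conditional on each line, P(X < 9.7): 1: 0.000577025; 2: 1.
By total probability, P(X < 9.7) = 0.25·0.000577025 + 0.75·1 = 0.750144.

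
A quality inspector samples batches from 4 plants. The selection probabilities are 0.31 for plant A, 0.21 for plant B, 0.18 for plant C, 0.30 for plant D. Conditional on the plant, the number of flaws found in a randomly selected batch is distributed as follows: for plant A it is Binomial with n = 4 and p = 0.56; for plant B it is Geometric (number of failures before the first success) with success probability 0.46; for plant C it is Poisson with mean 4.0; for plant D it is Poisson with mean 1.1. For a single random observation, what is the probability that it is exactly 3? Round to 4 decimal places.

Conditional on each plant, P(X = 3): A: 0.309084; B: 0.0724334; C: 0.195367; D: 0.0738419.
By total probability, P(X = 3) = 0.31·0.309084 + 0.21·0.0724334 + 0.18·0.195367 + 0.3·0.0738419 = 0.168346.

0.1683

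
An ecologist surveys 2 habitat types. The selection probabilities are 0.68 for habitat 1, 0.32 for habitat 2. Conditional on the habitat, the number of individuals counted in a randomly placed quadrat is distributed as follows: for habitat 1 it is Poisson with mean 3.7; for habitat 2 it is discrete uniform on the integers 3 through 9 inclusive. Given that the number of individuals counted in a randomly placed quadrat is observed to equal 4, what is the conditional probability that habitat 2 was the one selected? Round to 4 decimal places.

0.2583

Likelihoods P(X=4 | ·): 1: 0.193066; 2: 0.142857.
Posterior ∝ prior × likelihood. Numerator for 2: 0.32·0.142857 = 0.0457143.
Normalizing constant: 0.68·0.193066 + 0.32·0.142857 = 0.176999.
P(2 | observation) = 0.0457143 / 0.176999 = 0.258274.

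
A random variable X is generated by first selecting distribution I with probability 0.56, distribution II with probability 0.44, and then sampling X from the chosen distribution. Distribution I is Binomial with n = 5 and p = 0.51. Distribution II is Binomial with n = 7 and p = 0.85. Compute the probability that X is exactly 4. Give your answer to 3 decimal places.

0.120

Conditional on each component, P(X = 4): I: 0.165747; II: 0.061662.
By total probability, P(X = 4) = 0.56·0.165747 + 0.44·0.061662 = 0.11995.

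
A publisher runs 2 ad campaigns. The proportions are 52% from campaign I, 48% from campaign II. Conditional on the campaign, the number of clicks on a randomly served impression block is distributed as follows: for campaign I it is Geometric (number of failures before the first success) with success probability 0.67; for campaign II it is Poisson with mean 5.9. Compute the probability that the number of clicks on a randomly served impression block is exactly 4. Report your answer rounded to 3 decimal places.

Conditional on each campaign, P(X = 4): I: 0.00794567; II: 0.138312.
By total probability, P(X = 4) = 0.52·0.00794567 + 0.48·0.138312 = 0.0705214.

0.071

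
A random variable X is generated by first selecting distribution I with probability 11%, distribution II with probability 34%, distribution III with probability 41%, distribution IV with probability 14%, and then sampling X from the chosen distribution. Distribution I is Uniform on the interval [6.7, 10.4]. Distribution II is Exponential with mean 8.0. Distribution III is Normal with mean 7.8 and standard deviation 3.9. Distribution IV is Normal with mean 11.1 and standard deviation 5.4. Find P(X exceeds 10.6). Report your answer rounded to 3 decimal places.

0.262

Conditional on each component, P(X > 10.6): I: 0; II: 0.265803; III: 0.236394; IV: 0.536886.
By total probability, P(X > 10.6) = 0.11·0 + 0.34·0.265803 + 0.41·0.236394 + 0.14·0.536886 = 0.262459.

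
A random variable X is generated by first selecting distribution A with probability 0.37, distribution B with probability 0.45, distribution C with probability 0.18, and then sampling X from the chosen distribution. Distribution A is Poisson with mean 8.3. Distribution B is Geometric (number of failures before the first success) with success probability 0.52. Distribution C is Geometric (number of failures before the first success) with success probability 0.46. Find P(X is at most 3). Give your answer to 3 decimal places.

0.604

Conditional on each component, P(X ≤ 3): A: 0.0345545; B: 0.946916; C: 0.914969.
By total probability, P(X ≤ 3) = 0.37·0.0345545 + 0.45·0.946916 + 0.18·0.914969 = 0.603592.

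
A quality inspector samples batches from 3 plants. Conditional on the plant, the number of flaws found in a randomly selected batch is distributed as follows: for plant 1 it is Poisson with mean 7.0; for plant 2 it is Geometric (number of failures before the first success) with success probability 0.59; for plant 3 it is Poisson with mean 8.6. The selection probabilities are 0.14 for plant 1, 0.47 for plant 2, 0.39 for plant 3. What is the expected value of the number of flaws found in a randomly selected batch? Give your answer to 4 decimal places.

Component means — 1: 7; 2: 0.694915; 3: 8.6.
E[X] = 0.14·7 + 0.47·0.694915 + 0.39·8.6 = 4.66061.

4.6606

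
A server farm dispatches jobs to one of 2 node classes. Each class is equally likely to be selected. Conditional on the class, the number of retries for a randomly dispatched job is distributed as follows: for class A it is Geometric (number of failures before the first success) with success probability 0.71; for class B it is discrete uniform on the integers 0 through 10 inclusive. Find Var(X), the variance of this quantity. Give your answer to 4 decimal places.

10.5582

Per component, A: μ=0.408451, E[X²]=0.742115; B: μ=5, E[X²]=35.
E[X] = 0.5·0.408451 + 0.5·5 = 2.70423.
E[X²] = 0.5·0.742115 + 0.5·35 = 17.8711.
Var(X) = E[X²] − (E[X])² = 17.8711 − 7.31283 = 10.5582.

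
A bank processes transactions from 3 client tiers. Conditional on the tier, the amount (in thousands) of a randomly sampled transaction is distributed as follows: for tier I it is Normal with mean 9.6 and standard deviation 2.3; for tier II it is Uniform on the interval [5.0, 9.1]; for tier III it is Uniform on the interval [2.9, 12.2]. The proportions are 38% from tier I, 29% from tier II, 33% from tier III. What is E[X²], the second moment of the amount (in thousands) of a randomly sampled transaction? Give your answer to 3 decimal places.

For each component E[X²] = Var + (mean)², giving I: 97.45; II: 51.1033; III: 64.21.
Overall E[X²] = 0.38·97.45 + 0.29·51.1033 + 0.33·64.21 = 73.0403.

73.040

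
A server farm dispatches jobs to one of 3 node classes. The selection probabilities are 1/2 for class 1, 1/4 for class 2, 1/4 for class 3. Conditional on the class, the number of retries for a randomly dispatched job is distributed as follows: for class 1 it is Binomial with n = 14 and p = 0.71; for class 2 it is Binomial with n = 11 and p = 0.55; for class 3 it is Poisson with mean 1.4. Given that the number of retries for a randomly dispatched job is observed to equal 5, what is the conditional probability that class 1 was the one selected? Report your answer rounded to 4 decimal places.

0.0488

Likelihoods P(X=5 | ·): 1: 0.00524008; 2: 0.193077; 3: 0.0110521.
Posterior ∝ prior × likelihood. Numerator for 1: 0.5·0.00524008 = 0.00262004.
Normalizing constant: 0.5·0.00524008 + 0.25·0.193077 + 0.25·0.0110521 = 0.0536523.
P(1 | observation) = 0.00262004 / 0.0536523 = 0.0488337.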